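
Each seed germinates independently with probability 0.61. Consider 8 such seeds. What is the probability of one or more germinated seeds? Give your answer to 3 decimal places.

P(at least one) = 1 − P(none) = 1 − (1 − 0.61)^8
= 1 − 0.00054 = 0.99946

0.999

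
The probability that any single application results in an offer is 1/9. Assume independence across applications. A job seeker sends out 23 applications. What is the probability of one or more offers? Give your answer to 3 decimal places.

0.933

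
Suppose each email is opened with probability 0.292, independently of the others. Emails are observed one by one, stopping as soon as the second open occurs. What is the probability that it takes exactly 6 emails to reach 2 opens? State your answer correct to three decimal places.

0.107

Y = trial on which the second success occurs; negative binomial, r=2, p=0.292.
P(Y=6) = C(5,1) · p^2 · (1−p)^4
= 5 · 0.085264 · 0.25127 = 0.10712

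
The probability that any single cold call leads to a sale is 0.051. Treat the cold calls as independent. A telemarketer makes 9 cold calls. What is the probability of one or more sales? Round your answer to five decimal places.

0.37570

P(at least one) = 1 − P(none) = 1 − (1 − 0.051)^9
= 1 − 0.6243037 = 0.3756963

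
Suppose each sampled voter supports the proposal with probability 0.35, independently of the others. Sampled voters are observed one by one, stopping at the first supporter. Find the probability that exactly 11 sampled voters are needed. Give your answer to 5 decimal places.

Geometric (trials to first success), p = 0.35.
P(Y = 11) = (1−p)^10 · p = 0.013463 · 0.35 = 0.0047120

0.00471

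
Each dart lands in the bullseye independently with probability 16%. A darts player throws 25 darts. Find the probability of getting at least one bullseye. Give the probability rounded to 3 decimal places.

P(at least one) = 1 − P(none) = 1 − (1 − 0.16)^25
= 1 − 0.01279 = 0.98721

0.987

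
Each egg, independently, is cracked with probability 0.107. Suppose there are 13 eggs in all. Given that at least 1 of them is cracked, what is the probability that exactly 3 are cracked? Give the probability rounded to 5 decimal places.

X ~ Binomial(13, 0.107). Want P(X=3 | X≥1) = P(X=3) / P(X≥1).
P(X=3) = C(13,3)·0.107^3·0.893^10 = 0.1129879
P(X≥1) = 1 − 0.2296513 = 0.7703487
Ratio = 0.1129879 / 0.7703487 = 0.1466711

0.14667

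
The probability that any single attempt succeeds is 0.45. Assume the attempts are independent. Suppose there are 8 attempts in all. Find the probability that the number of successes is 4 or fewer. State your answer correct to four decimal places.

0.7396

X ~ Binomial(8, 0.45); P(X ≤ 4) = Σ C(8,k) p^k (1−p)^(8−k) over k:
  k=0: C(8,0)·0.45^0·0.55^8 = 0.008373
  k=1: C(8,1)·0.45^1·0.55^7 = 0.054808
  k=2: C(8,2)·0.45^2·0.55^6 = 0.156949
  k=3: C(8,3)·0.45^3·0.55^5 = 0.256826
  k=4: C(8,4)·0.45^4·0.55^4 = 0.262663
Total = 0.739619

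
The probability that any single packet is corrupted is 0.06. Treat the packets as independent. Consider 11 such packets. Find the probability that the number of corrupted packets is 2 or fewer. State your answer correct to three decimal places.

X ~ Binomial(11, 0.06); P(X ≤ 2) = Σ C(11,k) p^k (1−p)^(11−k) over k:
  k=0: C(11,0)·0.06^0·0.94^11 = 0.50630
  k=1: C(11,1)·0.06^1·0.94^10 = 0.35549
  k=2: C(11,2)·0.06^2·0.94^9 = 0.11345
Total = 0.97524

0.975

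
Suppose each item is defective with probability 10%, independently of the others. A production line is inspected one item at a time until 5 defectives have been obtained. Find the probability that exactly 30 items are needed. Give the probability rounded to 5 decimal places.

0.01705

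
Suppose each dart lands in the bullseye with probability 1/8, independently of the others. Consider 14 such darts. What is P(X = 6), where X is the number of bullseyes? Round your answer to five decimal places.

0.00394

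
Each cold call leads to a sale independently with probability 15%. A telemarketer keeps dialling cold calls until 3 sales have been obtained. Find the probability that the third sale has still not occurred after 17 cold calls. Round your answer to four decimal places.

0.5198

Needing more than 17 cold calls ⇔ fewer than 3 successes in the first 17. With X ~ Binomial(17, 0.15), P(Y > 17) = P(X ≤ 2).
  k=0: C(17,0)·0.15^0·0.85^17 = 0.063113
  k=1: C(17,1)·0.15^1·0.85^16 = 0.189340
  k=2: C(17,2)·0.15^2·0.85^15 = 0.267304
P(X ≤ 2) = 0.519758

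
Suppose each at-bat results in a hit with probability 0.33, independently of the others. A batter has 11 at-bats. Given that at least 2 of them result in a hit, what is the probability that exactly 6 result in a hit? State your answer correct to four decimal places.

X ~ Binomial(11, 0.33). Want P(X=6 | X≥2) = P(X=6) / P(X≥2).
P(X=6) = C(11,6)·0.33^6·0.67^5 = 0.080556
P(X≥2) = 1 − 0.012213 − 0.066169 = 0.921618
Ratio = 0.080556 / 0.921618 = 0.087407

0.0874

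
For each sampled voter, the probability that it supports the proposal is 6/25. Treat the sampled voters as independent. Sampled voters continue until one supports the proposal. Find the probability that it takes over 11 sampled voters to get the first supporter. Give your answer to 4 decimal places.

Y = number of sampled voters to the first success; geometric, p = 0.24.
P(Y > 11) = P(first 11 all fail) = (1−p)^11 = 0.048860

0.0489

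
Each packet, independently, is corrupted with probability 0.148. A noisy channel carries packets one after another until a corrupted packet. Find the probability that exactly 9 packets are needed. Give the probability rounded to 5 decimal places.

Geometric (trials to first success), p = 0.148.
P(Y = 9) = (1−p)^8 · p = 0.27766 · 0.148 = 0.0410940

0.04109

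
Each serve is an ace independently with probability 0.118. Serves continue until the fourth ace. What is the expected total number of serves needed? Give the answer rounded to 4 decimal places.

33.8983

Y = total serves until the fourth success; negative binomial with r=4, p=0.118.
E[Y] = r / p = 4 / 0.118 = 33.898305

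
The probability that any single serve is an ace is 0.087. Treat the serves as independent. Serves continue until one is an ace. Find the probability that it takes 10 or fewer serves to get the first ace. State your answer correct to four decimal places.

Y = number of serves to the first success; geometric, p = 0.087.
P(Y ≤ 10) = 1 − (1−p)^10 = 1 − 0.402446 = 0.597554

0.5976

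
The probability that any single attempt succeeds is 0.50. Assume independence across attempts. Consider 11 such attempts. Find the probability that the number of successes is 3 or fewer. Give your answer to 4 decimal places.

X ~ Binomial(11, 0.50); P(X ≤ 3) = Σ C(11,k) p^k (1−p)^(11−k) over k:
  k=0: C(11,0)·0.50^0·0.50^11 = 0.000488
  k=1: C(11,1)·0.50^1·0.50^10 = 0.005371
  k=2: C(11,2)·0.50^2·0.50^9 = 0.026855
  k=3: C(11,3)·0.50^3·0.50^8 = 0.080566
Total = 0.113281

0.1133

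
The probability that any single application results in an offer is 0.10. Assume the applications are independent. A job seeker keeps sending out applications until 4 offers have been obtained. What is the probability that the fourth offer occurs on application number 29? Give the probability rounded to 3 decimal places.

Y = trial on which the fourth success occurs; negative binomial, r=4, p=0.10.
P(Y=29) = C(28,3) · p^4 · (1−p)^25
= 3276 · 0.0001 · 0.07179 = 0.02352

0.024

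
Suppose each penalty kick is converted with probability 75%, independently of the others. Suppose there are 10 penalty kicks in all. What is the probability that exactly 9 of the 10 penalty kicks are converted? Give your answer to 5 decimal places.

0.18771

X ~ Binomial(n=10, p=0.75).
P(X=9) = C(10,9) · p^9 · (1−p)^1
= 10 · 0.075085 · 0.25 = 0.1877117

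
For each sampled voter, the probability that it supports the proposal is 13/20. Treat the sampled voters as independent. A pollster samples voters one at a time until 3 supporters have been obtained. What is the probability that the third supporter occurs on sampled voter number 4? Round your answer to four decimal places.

0.2884

Y = trial on which the third success occurs; negative binomial, r=3, p=0.65.
P(Y=4) = C(3,2) · p^3 · (1−p)^1
= 3 · 0.27463 · 0.35 = 0.288356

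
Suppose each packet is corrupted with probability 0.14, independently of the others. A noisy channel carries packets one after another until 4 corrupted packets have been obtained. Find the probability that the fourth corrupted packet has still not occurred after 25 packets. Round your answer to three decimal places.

0.529

Needing more than 25 packets ⇔ fewer than 4 successes in the first 25. With X ~ Binomial(25, 0.14), P(Y > 25) = P(X ≤ 3).
  k=0: C(25,0)·0.14^0·0.86^25 = 0.02304
  k=1: C(25,1)·0.14^1·0.86^24 = 0.09376
  k=2: C(25,2)·0.14^2·0.86^23 = 0.18316
  k=3: C(25,3)·0.14^3·0.86^22 = 0.22860
P(X ≤ 3) = 0.52857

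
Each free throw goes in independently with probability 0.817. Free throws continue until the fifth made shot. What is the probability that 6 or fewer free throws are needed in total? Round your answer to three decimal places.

0.697

Finishing within 6 free throws ⇔ at least 5 successes in the first 6. With X ~ Binomial(6, 0.817), P(Y ≤ 6) = 1 − P(X ≤ 4).
  k=0: C(6,0)·0.817^0·0.183^6 = 0.00004
  k=1: C(6,1)·0.817^1·0.183^5 = 0.00101
  k=2: C(6,2)·0.817^2·0.183^4 = 0.01123
  k=3: C(6,3)·0.817^3·0.183^3 = 0.06684
  k=4: C(6,4)·0.817^4·0.183^2 = 0.22381
1 − 0.30293 = 0.69707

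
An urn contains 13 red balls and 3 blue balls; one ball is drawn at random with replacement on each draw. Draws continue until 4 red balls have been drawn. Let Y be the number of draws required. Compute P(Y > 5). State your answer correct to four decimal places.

0.2373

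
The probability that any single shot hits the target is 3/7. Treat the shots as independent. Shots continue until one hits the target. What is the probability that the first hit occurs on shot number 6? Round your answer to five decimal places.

0.02611

Geometric (trials to first success), p = 0.428571.
P(Y = 6) = (1−p)^5 · p = 0.060927 · 0.428571 = 0.0261116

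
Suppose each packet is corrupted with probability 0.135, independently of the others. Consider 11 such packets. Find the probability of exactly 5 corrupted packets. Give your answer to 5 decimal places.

X ~ Binomial(n=11, p=0.135).
P(X=5) = C(11,5) · p^5 · (1−p)^6
= 462 · 4.484e-05 · 0.41889 = 0.0086778

0.00868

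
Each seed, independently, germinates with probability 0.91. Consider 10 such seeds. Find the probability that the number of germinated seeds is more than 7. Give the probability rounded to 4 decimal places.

0.9460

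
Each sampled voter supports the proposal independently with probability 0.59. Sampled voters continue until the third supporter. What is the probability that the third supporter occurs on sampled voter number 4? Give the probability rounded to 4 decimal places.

Y = trial on which the third success occurs; negative binomial, r=3, p=0.59.
P(Y=4) = C(3,2) · p^3 · (1−p)^1
= 3 · 0.20538 · 0.41 = 0.252616

0.2526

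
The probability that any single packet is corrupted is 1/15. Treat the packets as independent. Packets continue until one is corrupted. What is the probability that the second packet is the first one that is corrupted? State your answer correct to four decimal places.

0.0622

Geometric (trials to first success), p = 0.066667.
P(Y = 2) = (1−p)^1 · p = 0.93333 · 0.066667 = 0.062222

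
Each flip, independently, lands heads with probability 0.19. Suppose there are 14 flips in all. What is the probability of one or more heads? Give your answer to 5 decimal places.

P(at least one) = 1 − P(none) = 1 − (1 − 0.19)^14
= 1 − 0.0523348 = 0.9476652

0.94767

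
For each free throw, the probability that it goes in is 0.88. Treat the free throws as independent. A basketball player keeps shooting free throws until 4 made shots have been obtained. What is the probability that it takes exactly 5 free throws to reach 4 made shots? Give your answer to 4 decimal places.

Y = trial on which the fourth success occurs; negative binomial, r=4, p=0.88.
P(Y=5) = C(4,3) · p^4 · (1−p)^1
= 4 · 0.5997 · 0.12 = 0.287854

0.2879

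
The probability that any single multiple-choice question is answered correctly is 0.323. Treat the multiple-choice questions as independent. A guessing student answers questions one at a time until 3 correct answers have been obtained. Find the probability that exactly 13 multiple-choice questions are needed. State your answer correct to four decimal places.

Y = trial on which the third success occurs; negative binomial, r=3, p=0.323.
P(Y=13) = C(12,2) · p^3 · (1−p)^10
= 66 · 0.033698 · 0.020225 = 0.044982

0.0450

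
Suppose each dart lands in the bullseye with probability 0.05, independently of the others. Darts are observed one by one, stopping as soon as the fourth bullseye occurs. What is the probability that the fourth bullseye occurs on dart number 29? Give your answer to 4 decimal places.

Y = trial on which the fourth success occurs; negative binomial, r=4, p=0.05.
P(Y=29) = C(28,3) · p^4 · (1−p)^25
= 3276 · 6.25e-06 · 0.27739 = 0.005680

0.0057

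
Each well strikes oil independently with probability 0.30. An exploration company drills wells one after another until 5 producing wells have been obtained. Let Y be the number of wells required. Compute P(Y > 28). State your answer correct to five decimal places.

Needing more than 28 wells ⇔ fewer than 5 successes in the first 28. With X ~ Binomial(28, 0.30), P(Y > 28) = P(X ≤ 4).
  k=0: C(28,0)·0.30^0·0.70^28 = 0.0000460
  k=1: C(28,1)·0.30^1·0.70^27 = 0.0005520
  k=2: C(28,2)·0.30^2·0.70^26 = 0.0031936
  k=3: C(28,3)·0.30^3·0.70^25 = 0.0118620
  k=4: C(28,4)·0.30^4·0.70^24 = 0.0317733
P(X ≤ 4) = 0.0474269

0.04743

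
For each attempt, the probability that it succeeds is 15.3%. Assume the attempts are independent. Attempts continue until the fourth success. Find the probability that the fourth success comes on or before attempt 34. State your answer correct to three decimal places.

Finishing within 34 attempts ⇔ at least 4 successes in the first 34. With X ~ Binomial(34, 0.153), P(Y ≤ 34) = 1 − P(X ≤ 3).
  k=0: C(34,0)·0.153^0·0.847^34 = 0.00353
  k=1: C(34,1)·0.153^1·0.847^33 = 0.02169
  k=2: C(34,2)·0.153^2·0.847^32 = 0.06466
  k=3: C(34,3)·0.153^3·0.847^31 = 0.12458
1 − 0.21446 = 0.78554

0.786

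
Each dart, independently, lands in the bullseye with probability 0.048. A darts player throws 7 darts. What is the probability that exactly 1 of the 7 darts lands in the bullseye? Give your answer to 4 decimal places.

X ~ Binomial(n=7, p=0.048).
P(X=1) = C(7,1) · p^1 · (1−p)^6
= 7 · 0.048 · 0.74443 = 0.250127

0.2501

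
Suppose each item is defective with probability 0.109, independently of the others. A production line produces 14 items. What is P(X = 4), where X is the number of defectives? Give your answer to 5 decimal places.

X ~ Binomial(n=14, p=0.109).
P(X=4) = C(14,4) · p^4 · (1−p)^10
= 1001 · 0.00014116 · 0.31534 = 0.0445571

0.04456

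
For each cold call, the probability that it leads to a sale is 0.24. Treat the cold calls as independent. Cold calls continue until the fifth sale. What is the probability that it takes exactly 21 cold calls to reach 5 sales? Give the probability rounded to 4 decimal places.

Y = trial on which the fifth success occurs; negative binomial, r=5, p=0.24.
P(Y=21) = C(20,4) · p^5 · (1−p)^16
= 4845 · 0.00079626 · 0.012388 = 0.047793

0.0478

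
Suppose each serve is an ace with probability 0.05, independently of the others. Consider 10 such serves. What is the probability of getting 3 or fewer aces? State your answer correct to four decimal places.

0.9990

X ~ Binomial(10, 0.05); P(X ≤ 3) = Σ C(10,k) p^k (1−p)^(10−k) over k:
  k=0: C(10,0)·0.05^0·0.95^10 = 0.598737
  k=1: C(10,1)·0.05^1·0.95^9 = 0.315125
  k=2: C(10,2)·0.05^2·0.95^8 = 0.074635
  k=3: C(10,3)·0.05^3·0.95^7 = 0.010475
Total = 0.998972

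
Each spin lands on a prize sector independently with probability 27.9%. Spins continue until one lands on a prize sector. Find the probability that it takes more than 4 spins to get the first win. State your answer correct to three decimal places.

Y = number of spins to the first success; geometric, p = 0.279.
P(Y > 4) = P(first 4 all fail) = (1−p)^4 = 0.27023

0.270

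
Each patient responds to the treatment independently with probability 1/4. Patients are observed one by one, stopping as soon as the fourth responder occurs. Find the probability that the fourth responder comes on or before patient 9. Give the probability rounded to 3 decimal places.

Finishing within 9 patients ⇔ at least 4 successes in the first 9. With X ~ Binomial(9, 0.25), P(Y ≤ 9) = 1 − P(X ≤ 3).
  k=0: C(9,0)·0.25^0·0.75^9 = 0.07508
  k=1: C(9,1)·0.25^1·0.75^8 = 0.22525
  k=2: C(9,2)·0.25^2·0.75^7 = 0.30034
  k=3: C(9,3)·0.25^3·0.75^6 = 0.23360
1 − 0.83427 = 0.16573

0.166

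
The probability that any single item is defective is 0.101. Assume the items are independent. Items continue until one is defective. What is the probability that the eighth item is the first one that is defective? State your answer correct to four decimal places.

0.0479

Geometric (trials to first success), p = 0.101.
P(Y = 8) = (1−p)^7 · p = 0.47459 · 0.101 = 0.047934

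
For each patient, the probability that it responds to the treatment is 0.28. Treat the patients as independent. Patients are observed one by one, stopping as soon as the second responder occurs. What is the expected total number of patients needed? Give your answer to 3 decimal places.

7.143

Y = total patients until the second success; negative binomial with r=2, p=0.28.
E[Y] = r / p = 2 / 0.28 = 7.14286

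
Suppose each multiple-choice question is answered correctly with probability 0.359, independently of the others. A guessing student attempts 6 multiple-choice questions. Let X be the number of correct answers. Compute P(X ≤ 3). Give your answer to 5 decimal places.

0.87255

X ~ Binomial(6, 0.359); P(X ≤ 3) = Σ C(6,k) p^k (1−p)^(6−k) over k:
  k=0: C(6,0)·0.359^0·0.641^6 = 0.0693662
  k=1: C(6,1)·0.359^1·0.641^5 = 0.2330966
  k=2: C(6,2)·0.359^2·0.641^4 = 0.3263715
  k=3: C(6,3)·0.359^3·0.641^3 = 0.2437179
Total = 0.8725522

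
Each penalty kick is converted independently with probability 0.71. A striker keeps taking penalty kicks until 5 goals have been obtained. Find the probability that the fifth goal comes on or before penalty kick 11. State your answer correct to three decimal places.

0.982

Finishing within 11 penalty kicks ⇔ at least 5 successes in the first 11. With X ~ Binomial(11, 0.71), P(Y ≤ 11) = 1 − P(X ≤ 4).
  k=0: C(11,0)·0.71^0·0.29^11 = 0.00000
  k=1: C(11,1)·0.71^1·0.29^10 = 0.00003
  k=2: C(11,2)·0.71^2·0.29^9 = 0.00040
  k=3: C(11,3)·0.71^3·0.29^8 = 0.00295
  k=4: C(11,4)·0.71^4·0.29^7 = 0.01447
1 − 0.01786 = 0.98214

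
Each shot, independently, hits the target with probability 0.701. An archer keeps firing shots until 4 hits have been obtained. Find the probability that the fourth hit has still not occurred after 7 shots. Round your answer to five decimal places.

Needing more than 7 shots ⇔ fewer than 4 successes in the first 7. With X ~ Binomial(7, 0.701), P(Y > 7) = P(X ≤ 3).
  k=0: C(7,0)·0.701^0·0.299^7 = 0.0002136
  k=1: C(7,1)·0.701^1·0.299^6 = 0.0035063
  k=2: C(7,2)·0.701^2·0.299^5 = 0.0246610
  k=3: C(7,3)·0.701^3·0.299^4 = 0.0963622
P(X ≤ 3) = 0.1247432

0.12474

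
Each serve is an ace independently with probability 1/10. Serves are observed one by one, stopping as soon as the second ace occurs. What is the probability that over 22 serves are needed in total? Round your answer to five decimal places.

0.33920

Needing more than 22 serves ⇔ fewer than 2 successes in the first 22. With X ~ Binomial(22, 0.10), P(Y > 22) = P(X ≤ 1).
  k=0: C(22,0)·0.10^0·0.90^22 = 0.0984771
  k=1: C(22,1)·0.10^1·0.90^21 = 0.2407218
P(X ≤ 1) = 0.3391989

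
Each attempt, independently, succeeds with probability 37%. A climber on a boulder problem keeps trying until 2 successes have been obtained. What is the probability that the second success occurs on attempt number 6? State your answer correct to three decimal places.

0.108

Y = trial on which the second success occurs; negative binomial, r=2, p=0.37.
P(Y=6) = C(5,1) · p^2 · (1−p)^4
= 5 · 0.1369 · 0.15753 = 0.10783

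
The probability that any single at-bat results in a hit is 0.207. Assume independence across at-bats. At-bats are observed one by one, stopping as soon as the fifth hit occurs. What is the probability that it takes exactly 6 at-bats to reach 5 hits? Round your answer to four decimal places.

Y = trial on which the fifth success occurs; negative binomial, r=5, p=0.207.
P(Y=6) = C(5,4) · p^5 · (1−p)^1
= 5 · 0.00038006 · 0.793 = 0.001507

0.0015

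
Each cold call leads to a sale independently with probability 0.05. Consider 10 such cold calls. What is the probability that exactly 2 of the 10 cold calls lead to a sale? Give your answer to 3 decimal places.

0.075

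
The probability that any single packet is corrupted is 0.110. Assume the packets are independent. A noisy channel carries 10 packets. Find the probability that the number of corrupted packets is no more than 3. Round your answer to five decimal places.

0.98220

X ~ Binomial(10, 0.11); P(X ≤ 3) = Σ C(10,k) p^k (1−p)^(10−k) over k:
  k=0: C(10,0)·0.11^0·0.89^10 = 0.3118172
  k=1: C(10,1)·0.11^1·0.89^9 = 0.3853920
  k=2: C(10,2)·0.11^2·0.89^8 = 0.2143473
  k=3: C(10,3)·0.11^3·0.89^7 = 0.0706463
Total = 0.9822028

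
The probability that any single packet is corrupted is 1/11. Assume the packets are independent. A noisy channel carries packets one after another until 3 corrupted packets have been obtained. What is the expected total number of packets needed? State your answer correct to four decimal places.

Y = total packets until the third success; negative binomial with r=3, p=0.090909.
E[Y] = r / p = 3 / 0.090909 = 33.000000

33.0000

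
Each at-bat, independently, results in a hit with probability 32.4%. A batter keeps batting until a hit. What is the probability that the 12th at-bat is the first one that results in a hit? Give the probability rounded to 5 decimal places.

0.00436

Geometric (trials to first success), p = 0.324.
P(Y = 12) = (1−p)^11 · p = 0.013471 · 0.324 = 0.0043647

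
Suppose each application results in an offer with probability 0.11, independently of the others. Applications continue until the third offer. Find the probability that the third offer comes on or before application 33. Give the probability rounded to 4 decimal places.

0.7191

Finishing within 33 applications ⇔ at least 3 successes in the first 33. With X ~ Binomial(33, 0.11), P(Y ≤ 33) = 1 − P(X ≤ 2).
  k=0: C(33,0)·0.11^0·0.89^33 = 0.021373
  k=1: C(33,1)·0.11^1·0.89^32 = 0.087174
  k=2: C(33,2)·0.11^2·0.89^31 = 0.172389
1 − 0.280936 = 0.719064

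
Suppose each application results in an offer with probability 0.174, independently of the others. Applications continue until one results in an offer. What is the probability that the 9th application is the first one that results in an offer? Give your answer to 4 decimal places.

Geometric (trials to first success), p = 0.174.
P(Y = 9) = (1−p)^8 · p = 0.21669 · 0.174 = 0.037704

0.0377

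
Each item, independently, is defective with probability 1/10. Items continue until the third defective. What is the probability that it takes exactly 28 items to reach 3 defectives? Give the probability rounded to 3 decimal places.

Y = trial on which the third success occurs; negative binomial, r=3, p=0.10.
P(Y=28) = C(27,2) · p^3 · (1−p)^25
= 351 · 0.001 · 0.07179 = 0.02520

0.025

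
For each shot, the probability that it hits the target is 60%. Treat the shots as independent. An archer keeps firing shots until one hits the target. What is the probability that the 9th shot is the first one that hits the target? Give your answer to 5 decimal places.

0.00039

Geometric (trials to first success), p = 0.60.
P(Y = 9) = (1−p)^8 · p = 0.00065536 · 0.60 = 0.0003932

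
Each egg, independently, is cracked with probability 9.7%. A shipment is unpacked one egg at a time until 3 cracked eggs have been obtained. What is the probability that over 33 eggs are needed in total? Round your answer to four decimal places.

0.3669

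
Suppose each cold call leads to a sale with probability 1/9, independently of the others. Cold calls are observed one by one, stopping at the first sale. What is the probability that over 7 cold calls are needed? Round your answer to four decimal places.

Y = number of cold calls to the first success; geometric, p = 0.111111.
P(Y > 7) = P(first 7 all fail) = (1−p)^7 = 0.438462

0.4385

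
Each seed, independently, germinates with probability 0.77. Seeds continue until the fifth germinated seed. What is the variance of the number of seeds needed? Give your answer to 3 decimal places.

Y = total seeds until the fifth success; negative binomial with r=5, p=0.77.
Var(Y) = r(1−p)/p² = 5·0.23 / 0.77² = 1.93962

1.940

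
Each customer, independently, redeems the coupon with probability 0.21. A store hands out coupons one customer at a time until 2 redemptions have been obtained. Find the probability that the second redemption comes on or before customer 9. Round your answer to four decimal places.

0.5934

Finishing within 9 customers ⇔ at least 2 successes in the first 9. With X ~ Binomial(9, 0.21), P(Y ≤ 9) = 1 − P(X ≤ 1).
  k=0: C(9,0)·0.21^0·0.79^9 = 0.119852
  k=1: C(9,1)·0.21^1·0.79^8 = 0.286734
1 − 0.406585 = 0.593415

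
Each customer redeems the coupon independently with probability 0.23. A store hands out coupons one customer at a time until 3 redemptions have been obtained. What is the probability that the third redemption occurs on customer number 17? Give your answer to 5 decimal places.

0.03760

Y = trial on which the third success occurs; negative binomial, r=3, p=0.23.
P(Y=17) = C(16,2) · p^3 · (1−p)^14
= 120 · 0.012167 · 0.025756 = 0.0376041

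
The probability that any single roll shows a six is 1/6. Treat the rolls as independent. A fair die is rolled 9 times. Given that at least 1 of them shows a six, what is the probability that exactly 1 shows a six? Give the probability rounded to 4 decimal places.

0.4327

X ~ Binomial(9, 0.166667). Want P(X=1 | X≥1) = P(X=1) / P(X≥1).
P(X=1) = C(9,1)·0.166667^1·0.833333^8 = 0.348852
P(X≥1) = 1 − 0.193807 = 0.806193
Ratio = 0.348852 / 0.806193 = 0.432715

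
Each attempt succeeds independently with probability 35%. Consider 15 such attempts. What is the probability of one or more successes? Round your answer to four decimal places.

P(at least one) = 1 − P(none) = 1 − (1 − 0.35)^15
= 1 − 0.001562 = 0.998438

0.9984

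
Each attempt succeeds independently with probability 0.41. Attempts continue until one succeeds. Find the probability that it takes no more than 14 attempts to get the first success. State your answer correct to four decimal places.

0.9994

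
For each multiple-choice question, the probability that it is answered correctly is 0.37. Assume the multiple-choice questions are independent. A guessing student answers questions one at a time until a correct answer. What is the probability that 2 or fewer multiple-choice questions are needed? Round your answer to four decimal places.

Y = number of multiple-choice questions to the first success; geometric, p = 0.37.
P(Y ≤ 2) = 1 − (1−p)^2 = 1 − 0.396900 = 0.603100

0.6031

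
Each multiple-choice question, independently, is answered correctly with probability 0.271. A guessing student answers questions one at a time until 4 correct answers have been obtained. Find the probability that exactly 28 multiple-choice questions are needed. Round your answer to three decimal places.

0.008

Y = trial on which the fourth success occurs; negative binomial, r=4, p=0.271.
P(Y=28) = C(27,3) · p^4 · (1−p)^24
= 2925 · 0.0053936 · 0.00050753 = 0.00801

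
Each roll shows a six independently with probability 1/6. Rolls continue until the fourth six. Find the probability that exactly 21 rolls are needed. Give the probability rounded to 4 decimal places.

Y = trial on which the fourth success occurs; negative binomial, r=4, p=0.166667.
P(Y=21) = C(20,3) · p^4 · (1−p)^17
= 1140 · 0.0007716 · 0.045073 = 0.039648

0.0396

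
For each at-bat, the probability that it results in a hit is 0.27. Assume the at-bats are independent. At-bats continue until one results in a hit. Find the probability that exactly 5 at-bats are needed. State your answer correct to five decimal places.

Geometric (trials to first success), p = 0.27.
P(Y = 5) = (1−p)^4 · p = 0.28398 · 0.27 = 0.0766753

0.07668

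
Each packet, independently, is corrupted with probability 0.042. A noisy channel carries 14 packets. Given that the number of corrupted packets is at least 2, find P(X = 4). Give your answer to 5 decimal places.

X ~ Binomial(14, 0.042). Want P(X=4 | X≥2) = P(X=4) / P(X≥2).
P(X=4) = C(14,4)·0.042^4·0.958^10 = 0.0020281
P(X≥2) = 1 − 0.5484249 − 0.3366115 = 0.1149637
Ratio = 0.0020281 / 0.1149637 = 0.0176411

0.01764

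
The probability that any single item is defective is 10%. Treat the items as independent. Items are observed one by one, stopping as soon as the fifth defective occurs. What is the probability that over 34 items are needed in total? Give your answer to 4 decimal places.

Needing more than 34 items ⇔ fewer than 5 successes in the first 34. With X ~ Binomial(34, 0.10), P(Y > 34) = P(X ≤ 4).
  k=0: C(34,0)·0.10^0·0.90^34 = 0.027813
  k=1: C(34,1)·0.10^1·0.90^33 = 0.105071
  k=2: C(34,2)·0.10^2·0.90^32 = 0.192630
  k=3: C(34,3)·0.10^3·0.90^31 = 0.228302
  k=4: C(34,4)·0.10^4·0.90^30 = 0.196593
P(X ≤ 4) = 0.750408

0.7504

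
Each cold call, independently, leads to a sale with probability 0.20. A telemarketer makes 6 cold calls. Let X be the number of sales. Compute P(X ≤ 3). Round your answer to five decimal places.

0.98304

X ~ Binomial(6, 0.20); P(X ≤ 3) = Σ C(6,k) p^k (1−p)^(6−k) over k:
  k=0: C(6,0)·0.20^0·0.80^6 = 0.2621440
  k=1: C(6,1)·0.20^1·0.80^5 = 0.3932160
  k=2: C(6,2)·0.20^2·0.80^4 = 0.2457600
  k=3: C(6,3)·0.20^3·0.80^3 = 0.0819200
Total = 0.9830400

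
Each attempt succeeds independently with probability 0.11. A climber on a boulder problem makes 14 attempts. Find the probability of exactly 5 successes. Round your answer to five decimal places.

X ~ Binomial(n=14, p=0.11).
P(X=5) = C(14,5) · p^5 · (1−p)^9
= 2002 · 1.6105e-05 · 0.35036 = 0.0112963

0.01130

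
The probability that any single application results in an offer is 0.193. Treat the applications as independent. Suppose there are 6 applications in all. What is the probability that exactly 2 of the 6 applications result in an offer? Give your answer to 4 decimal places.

0.2370

X ~ Binomial(n=6, p=0.193).
P(X=2) = C(6,2) · p^2 · (1−p)^4
= 15 · 0.037249 · 0.42413 = 0.236974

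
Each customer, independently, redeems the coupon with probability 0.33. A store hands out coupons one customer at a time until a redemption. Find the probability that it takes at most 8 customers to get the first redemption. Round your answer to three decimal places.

Y = number of customers to the first success; geometric, p = 0.33.
P(Y ≤ 8) = 1 − (1−p)^8 = 1 − 0.04061 = 0.95939

0.959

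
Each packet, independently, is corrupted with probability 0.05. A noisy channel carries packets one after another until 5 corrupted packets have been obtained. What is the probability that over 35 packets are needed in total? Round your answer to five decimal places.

Needing more than 35 packets ⇔ fewer than 5 successes in the first 35. With X ~ Binomial(35, 0.05), P(Y > 35) = P(X ≤ 4).
  k=0: C(35,0)·0.05^0·0.95^35 = 0.1660834
  k=1: C(35,1)·0.05^1·0.95^34 = 0.3059431
  k=2: C(35,2)·0.05^2·0.95^33 = 0.2737385
  k=3: C(35,3)·0.05^3·0.95^32 = 0.1584802
  k=4: C(35,4)·0.05^4·0.95^31 = 0.0667285
P(X ≤ 4) = 0.9709737

0.97097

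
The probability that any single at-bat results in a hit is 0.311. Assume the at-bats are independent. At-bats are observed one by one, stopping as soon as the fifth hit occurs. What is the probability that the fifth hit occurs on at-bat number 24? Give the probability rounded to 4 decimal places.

Y = trial on which the fifth success occurs; negative binomial, r=5, p=0.311.
P(Y=24) = C(23,4) · p^5 · (1−p)^19
= 8855 · 0.0029094 · 0.00084366 = 0.021735

0.0217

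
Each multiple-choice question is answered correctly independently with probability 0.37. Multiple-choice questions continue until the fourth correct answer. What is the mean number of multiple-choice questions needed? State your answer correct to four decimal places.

10.8108

Y = total multiple-choice questions until the fourth success; negative binomial with r=4, p=0.37.
E[Y] = r / p = 4 / 0.37 = 10.810811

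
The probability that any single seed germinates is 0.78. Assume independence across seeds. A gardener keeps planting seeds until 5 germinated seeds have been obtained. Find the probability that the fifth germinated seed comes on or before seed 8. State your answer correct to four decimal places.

0.9235

Finishing within 8 seeds ⇔ at least 5 successes in the first 8. With X ~ Binomial(8, 0.78), P(Y ≤ 8) = 1 − P(X ≤ 4).
  k=0: C(8,0)·0.78^0·0.22^8 = 0.000005
  k=1: C(8,1)·0.78^1·0.22^7 = 0.000156
  k=2: C(8,2)·0.78^2·0.22^6 = 0.001931
  k=3: C(8,3)·0.78^3·0.22^5 = 0.013696
  k=4: C(8,4)·0.78^4·0.22^4 = 0.060697
1 − 0.076485 = 0.923515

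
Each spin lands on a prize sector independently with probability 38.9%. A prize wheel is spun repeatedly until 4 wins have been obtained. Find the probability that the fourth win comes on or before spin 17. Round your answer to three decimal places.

Finishing within 17 spins ⇔ at least 4 successes in the first 17. With X ~ Binomial(17, 0.389), P(Y ≤ 17) = 1 − P(X ≤ 3).
  k=0: C(17,0)·0.389^0·0.611^17 = 0.00023
  k=1: C(17,1)·0.389^1·0.611^16 = 0.00249
  k=2: C(17,2)·0.389^2·0.611^15 = 0.01271
  k=3: C(17,3)·0.389^3·0.611^14 = 0.04045
1 − 0.05588 = 0.94412

0.944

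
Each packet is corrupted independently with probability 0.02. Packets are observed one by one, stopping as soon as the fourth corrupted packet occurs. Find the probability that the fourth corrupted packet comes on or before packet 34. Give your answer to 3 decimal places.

Finishing within 34 packets ⇔ at least 4 successes in the first 34. With X ~ Binomial(34, 0.02), P(Y ≤ 34) = 1 − P(X ≤ 3).
  k=0: C(34,0)·0.02^0·0.98^34 = 0.50314
  k=1: C(34,1)·0.02^1·0.98^33 = 0.34912
  k=2: C(34,2)·0.02^2·0.98^32 = 0.11756
  k=3: C(34,3)·0.02^3·0.98^31 = 0.02559
1 − 0.99540 = 0.00460

0.005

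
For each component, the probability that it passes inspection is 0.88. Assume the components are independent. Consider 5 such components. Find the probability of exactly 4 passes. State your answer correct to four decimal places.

X ~ Binomial(n=5, p=0.88).
P(X=4) = C(5,4) · p^4 · (1−p)^1
= 5 · 0.5997 · 0.12 = 0.359817

0.3598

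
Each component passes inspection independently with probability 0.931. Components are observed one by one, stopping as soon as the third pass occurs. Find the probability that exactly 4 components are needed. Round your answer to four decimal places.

Y = trial on which the third success occurs; negative binomial, r=3, p=0.931.
P(Y=4) = C(3,2) · p^3 · (1−p)^1
= 3 · 0.80695 · 0.069 = 0.167040

0.1670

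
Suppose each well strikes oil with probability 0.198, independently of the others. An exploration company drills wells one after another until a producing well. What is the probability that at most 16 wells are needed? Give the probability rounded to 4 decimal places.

0.9707

Y = number of wells to the first success; geometric, p = 0.198.
P(Y ≤ 16) = 1 − (1−p)^16 = 1 − 0.029295 = 0.970705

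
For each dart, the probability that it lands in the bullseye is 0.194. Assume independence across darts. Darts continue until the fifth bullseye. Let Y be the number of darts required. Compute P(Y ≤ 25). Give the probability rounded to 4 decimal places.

Finishing within 25 darts ⇔ at least 5 successes in the first 25. With X ~ Binomial(25, 0.194), P(Y ≤ 25) = 1 − P(X ≤ 4).
  k=0: C(25,0)·0.194^0·0.806^25 = 0.004554
  k=1: C(25,1)·0.194^1·0.806^24 = 0.027402
  k=2: C(25,2)·0.194^2·0.806^23 = 0.079146
  k=3: C(25,3)·0.194^3·0.806^22 = 0.146051
  k=4: C(25,4)·0.194^4·0.806^21 = 0.193345
1 − 0.450498 = 0.549502

0.5495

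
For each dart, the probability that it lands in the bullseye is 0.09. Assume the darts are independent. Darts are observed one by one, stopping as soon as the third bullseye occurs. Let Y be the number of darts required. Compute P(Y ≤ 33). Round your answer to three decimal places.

0.580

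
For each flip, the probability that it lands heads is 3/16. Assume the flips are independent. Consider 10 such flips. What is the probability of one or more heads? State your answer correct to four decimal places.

P(at least one) = 1 − P(none) = 1 − (1 − 0.1875)^10
= 1 − 0.125382 = 0.874618

0.8746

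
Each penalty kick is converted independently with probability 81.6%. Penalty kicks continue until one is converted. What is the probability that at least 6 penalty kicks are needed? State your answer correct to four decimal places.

Y = number of penalty kicks to the first success; geometric, p = 0.816.
P(Y > 5) = P(first 5 all fail) = (1−p)^5 = 0.000211

0.0002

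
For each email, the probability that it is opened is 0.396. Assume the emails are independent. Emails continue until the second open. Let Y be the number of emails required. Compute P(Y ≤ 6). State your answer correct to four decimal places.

Finishing within 6 emails ⇔ at least 2 successes in the first 6. With X ~ Binomial(6, 0.396), P(Y ≤ 6) = 1 − P(X ≤ 1).
  k=0: C(6,0)·0.396^0·0.604^6 = 0.048554
  k=1: C(6,1)·0.396^1·0.604^5 = 0.190999
1 − 0.239553 = 0.760447

0.7604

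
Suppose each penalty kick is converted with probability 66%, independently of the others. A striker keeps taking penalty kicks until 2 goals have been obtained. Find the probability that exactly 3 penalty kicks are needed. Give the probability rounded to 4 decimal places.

0.2962

Y = trial on which the second success occurs; negative binomial, r=2, p=0.66.
P(Y=3) = C(2,1) · p^2 · (1−p)^1
= 2 · 0.4356 · 0.34 = 0.296208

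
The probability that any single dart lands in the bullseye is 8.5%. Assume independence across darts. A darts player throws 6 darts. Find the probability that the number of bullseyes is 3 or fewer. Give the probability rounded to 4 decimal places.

X ~ Binomial(6, 0.085); P(X ≤ 3) = Σ C(6,k) p^k (1−p)^(6−k) over k:
  k=0: C(6,0)·0.085^0·0.915^6 = 0.586849
  k=1: C(6,1)·0.085^1·0.915^5 = 0.327096
  k=2: C(6,2)·0.085^2·0.915^4 = 0.075965
  k=3: C(6,3)·0.085^3·0.915^3 = 0.009409
Total = 0.999320

0.9993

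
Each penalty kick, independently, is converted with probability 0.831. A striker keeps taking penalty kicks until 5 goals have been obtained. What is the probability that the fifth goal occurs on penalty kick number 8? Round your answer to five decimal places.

Y = trial on which the fifth success occurs; negative binomial, r=5, p=0.831.
P(Y=8) = C(7,4) · p^5 · (1−p)^3
= 35 · 0.39628 · 0.0048268 = 0.0669473

0.06695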